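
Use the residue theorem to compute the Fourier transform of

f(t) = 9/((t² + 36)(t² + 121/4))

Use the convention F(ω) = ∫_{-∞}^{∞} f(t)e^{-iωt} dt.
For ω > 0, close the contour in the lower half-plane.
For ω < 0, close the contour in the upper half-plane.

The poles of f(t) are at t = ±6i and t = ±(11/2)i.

Let g(z) = f(z)e^{-iωz}; for large |z| the factor e^{-iωz} decays in the lower half-plane when ω > 0 and in the upper half-plane when ω < 0.

Case ω > 0 (lower half-plane, clockwise contour ⇒ F(ω) = -2πi·ΣRes):
  Res_{z = - 6 i} g(z) = - \frac{3 i e^{- 6 \omega}}{23}
  Res_{z = - \frac{11 i}{2}} g(z) = \frac{36 i e^{- \frac{11 \omega}{2}}}{253}
  F(ω) = -2πi·ΣRes = - \frac{6 \pi e^{- 6 \omega}}{23} + \frac{72 \pi e^{- \frac{11 \omega}{2}}}{253}

Case ω < 0 (upper half-plane, counterclockwise contour ⇒ F(ω) = +2πi·ΣRes):
  Res_{z = 6 i} g(z) = \frac{3 i e^{6 \omega}}{23}
  Res_{z = \frac{11 i}{2}} g(z) = - \frac{36 i e^{\frac{11 \omega}{2}}}{253}
  F(ω) = 2πi·ΣRes = \frac{6 \pi \left(12 e^{\frac{11 \omega}{2}} - 11 e^{6 \omega}\right)}{253}

Both cases combine into a single formula in |ω|:

F(ω) = - \frac{6 \pi e^{- 6 \left|{\omega}\right|}}{23} + \frac{72 \pi e^{- \frac{11 \left|{\omega}\right|}{2}}}{253}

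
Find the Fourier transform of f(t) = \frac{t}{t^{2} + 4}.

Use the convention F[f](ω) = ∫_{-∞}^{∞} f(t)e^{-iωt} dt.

F(ω) = - i \pi e^{- 2 \left|{\omega}\right|} \operatorname{sign}{\left(\omega \right)}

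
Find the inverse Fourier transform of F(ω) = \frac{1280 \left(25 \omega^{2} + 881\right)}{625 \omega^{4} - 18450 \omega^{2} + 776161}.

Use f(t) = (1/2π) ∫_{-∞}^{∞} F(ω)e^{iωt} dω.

f(t) = 8 e^{- \frac{16 \left|{t}\right|}{5}} \cos{\left(5 \left|{t}\right| \right)}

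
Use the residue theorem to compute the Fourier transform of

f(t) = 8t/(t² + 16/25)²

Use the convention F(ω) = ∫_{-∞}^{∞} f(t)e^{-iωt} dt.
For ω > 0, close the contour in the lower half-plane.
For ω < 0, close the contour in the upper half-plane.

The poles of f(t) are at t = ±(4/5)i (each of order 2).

Let g(z) = f(z)e^{-iωz}; for large |z| the factor e^{-iωz} decays in the lower half-plane when ω > 0 and in the upper half-plane when ω < 0.

Case ω > 0 (lower half-plane, clockwise contour ⇒ F(ω) = -2πi·ΣRes):
  Res_{z = - \frac{4 i}{5}} g(z) = \frac{5 \omega e^{- \frac{4 \omega}{5}}}{2} (pole of order 2)
  F(ω) = -2πi·ΣRes = - 5 i \pi \omega e^{- \frac{4 \omega}{5}}

Case ω < 0 (upper half-plane, counterclockwise contour ⇒ F(ω) = +2πi·ΣRes):
  Res_{z = \frac{4 i}{5}} g(z) = - \frac{5 \omega e^{\frac{4 \omega}{5}}}{2} (pole of order 2)
  F(ω) = 2πi·ΣRes = - 5 i \pi \omega e^{\frac{4 \omega}{5}}

Both cases combine into a single formula in |ω|:

F(ω) = - 5 i \pi \omega e^{- \frac{4 \left|{\omega}\right|}{5}}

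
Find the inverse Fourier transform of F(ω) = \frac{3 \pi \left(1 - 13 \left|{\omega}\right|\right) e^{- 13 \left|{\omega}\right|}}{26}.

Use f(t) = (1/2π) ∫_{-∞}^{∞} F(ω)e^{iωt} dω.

f(t) = \frac{3 t^{2}}{\left(t^{2} + 169\right)^{2}}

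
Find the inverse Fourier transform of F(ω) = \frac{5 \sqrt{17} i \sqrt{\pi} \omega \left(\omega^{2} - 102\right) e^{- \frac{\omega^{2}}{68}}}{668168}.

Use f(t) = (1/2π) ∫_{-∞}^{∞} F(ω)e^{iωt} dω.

f(t) = 5 t^{3} e^{- 17 t^{2}}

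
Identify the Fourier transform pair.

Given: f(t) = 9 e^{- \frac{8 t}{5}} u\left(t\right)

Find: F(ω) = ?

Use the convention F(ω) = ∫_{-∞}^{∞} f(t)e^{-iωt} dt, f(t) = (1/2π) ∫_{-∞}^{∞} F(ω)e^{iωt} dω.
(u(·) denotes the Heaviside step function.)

F(ω) = \frac{45}{5 i \omega + 8}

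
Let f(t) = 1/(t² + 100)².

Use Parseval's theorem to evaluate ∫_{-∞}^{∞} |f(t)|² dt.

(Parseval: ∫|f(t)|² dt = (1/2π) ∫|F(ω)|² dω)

∫|f(t)|² dt = \frac{\pi}{32000000}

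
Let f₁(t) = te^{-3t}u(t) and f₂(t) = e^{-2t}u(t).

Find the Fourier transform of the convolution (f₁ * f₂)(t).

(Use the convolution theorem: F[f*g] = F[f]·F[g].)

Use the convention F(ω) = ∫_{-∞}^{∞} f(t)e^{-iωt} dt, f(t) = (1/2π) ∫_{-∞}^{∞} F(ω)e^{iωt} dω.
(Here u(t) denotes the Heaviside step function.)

F[f₁*f₂](ω) = \frac{1}{\left(i \omega + 2\right) \left(i \omega + 3\right)^{2}}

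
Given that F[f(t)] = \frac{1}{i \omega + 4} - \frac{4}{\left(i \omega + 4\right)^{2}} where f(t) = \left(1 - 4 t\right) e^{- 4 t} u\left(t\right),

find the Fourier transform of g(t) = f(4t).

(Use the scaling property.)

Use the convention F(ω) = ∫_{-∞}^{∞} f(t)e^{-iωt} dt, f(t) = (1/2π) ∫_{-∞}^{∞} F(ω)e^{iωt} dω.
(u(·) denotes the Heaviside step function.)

F[g](ω) = \frac{i \omega}{- \omega^{2} + 32 i \omega + 256}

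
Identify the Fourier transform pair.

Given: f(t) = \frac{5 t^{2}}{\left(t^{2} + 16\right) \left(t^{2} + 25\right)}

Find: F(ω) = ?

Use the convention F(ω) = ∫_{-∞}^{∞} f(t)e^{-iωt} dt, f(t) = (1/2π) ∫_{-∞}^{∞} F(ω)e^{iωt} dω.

F(ω) = \frac{5 \pi \left(5 - 4 e^{\left|{\omega}\right|}\right) e^{- 5 \left|{\omega}\right|}}{9}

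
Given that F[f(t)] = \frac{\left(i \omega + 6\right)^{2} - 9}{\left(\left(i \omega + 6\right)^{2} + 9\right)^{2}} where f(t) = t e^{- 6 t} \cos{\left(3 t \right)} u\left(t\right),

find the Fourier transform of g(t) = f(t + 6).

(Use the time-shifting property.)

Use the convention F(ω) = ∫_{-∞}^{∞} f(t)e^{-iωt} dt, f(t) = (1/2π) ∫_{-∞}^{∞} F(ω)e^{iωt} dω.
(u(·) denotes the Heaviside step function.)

F[g](ω) = \frac{\left(\left(i \omega + 6\right)^{2} - 9\right) e^{6 i \omega}}{\left(\left(i \omega + 6\right)^{2} + 9\right)^{2}}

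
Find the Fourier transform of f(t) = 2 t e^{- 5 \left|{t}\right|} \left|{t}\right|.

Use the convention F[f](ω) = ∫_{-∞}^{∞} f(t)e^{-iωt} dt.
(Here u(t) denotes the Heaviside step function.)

F(ω) = \frac{8 i \omega \left(\omega^{2} - 75\right)}{\left(\omega^{2} + 25\right)^{3}}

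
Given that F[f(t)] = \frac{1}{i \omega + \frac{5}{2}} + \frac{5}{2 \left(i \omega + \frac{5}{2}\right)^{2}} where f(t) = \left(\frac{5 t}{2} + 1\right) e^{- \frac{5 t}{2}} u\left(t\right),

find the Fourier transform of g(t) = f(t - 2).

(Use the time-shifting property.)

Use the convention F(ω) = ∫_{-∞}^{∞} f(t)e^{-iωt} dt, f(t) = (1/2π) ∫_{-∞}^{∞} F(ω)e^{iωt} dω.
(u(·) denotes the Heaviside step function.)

F[g](ω) = \frac{4 \left(- i \omega - 5\right) e^{- 2 i \omega}}{4 \omega^{2} - 20 i \omega - 25}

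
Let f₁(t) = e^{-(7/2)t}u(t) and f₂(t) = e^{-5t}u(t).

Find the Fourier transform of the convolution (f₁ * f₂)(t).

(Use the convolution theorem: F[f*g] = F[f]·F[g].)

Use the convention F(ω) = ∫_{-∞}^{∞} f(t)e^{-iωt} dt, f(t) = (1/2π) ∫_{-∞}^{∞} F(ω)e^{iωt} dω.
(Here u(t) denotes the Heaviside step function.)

F[f₁*f₂](ω) = \frac{2}{\left(i \omega + 5\right) \left(2 i \omega + 7\right)}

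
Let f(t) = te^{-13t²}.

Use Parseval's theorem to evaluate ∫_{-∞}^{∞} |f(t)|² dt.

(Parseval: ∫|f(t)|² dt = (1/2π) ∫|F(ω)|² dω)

∫|f(t)|² dt = \frac{\sqrt{26} \sqrt{\pi}}{1352}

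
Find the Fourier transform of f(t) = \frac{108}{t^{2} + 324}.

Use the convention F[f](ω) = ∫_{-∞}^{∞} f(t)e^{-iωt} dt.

F(ω) = 6 \pi e^{- 18 \left|{\omega}\right|}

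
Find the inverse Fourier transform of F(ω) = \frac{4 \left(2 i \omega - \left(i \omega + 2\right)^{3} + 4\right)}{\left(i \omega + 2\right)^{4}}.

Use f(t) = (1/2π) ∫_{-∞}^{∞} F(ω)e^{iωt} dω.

f(t) = 4 \left(t^{2} - 1\right) e^{- 2 t} u\left(t\right)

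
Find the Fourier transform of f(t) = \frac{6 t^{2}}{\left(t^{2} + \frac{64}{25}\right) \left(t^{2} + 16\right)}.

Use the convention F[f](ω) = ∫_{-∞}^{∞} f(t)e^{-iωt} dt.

F(ω) = \frac{25 \pi e^{- 4 \left|{\omega}\right|}}{14} - \frac{5 \pi e^{- \frac{8 \left|{\omega}\right|}{5}}}{7}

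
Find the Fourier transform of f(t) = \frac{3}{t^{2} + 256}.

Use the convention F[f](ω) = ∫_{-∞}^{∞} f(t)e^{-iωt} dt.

F(ω) = \frac{3 \pi e^{- 16 \left|{\omega}\right|}}{16}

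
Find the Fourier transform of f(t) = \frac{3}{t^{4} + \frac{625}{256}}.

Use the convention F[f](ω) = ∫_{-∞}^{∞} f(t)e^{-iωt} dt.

F(ω) = \frac{192 \pi e^{- \frac{5 \sqrt{2} \left|{\omega}\right|}{8}} \sin{\left(\frac{5 \sqrt{2} \left|{\omega}\right|}{8} + \frac{\pi}{4} \right)}}{125}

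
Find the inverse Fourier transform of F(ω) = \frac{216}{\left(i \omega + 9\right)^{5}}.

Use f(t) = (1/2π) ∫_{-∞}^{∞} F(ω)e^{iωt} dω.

f(t) = 9 t^{4} e^{- 9 t} u\left(t\right)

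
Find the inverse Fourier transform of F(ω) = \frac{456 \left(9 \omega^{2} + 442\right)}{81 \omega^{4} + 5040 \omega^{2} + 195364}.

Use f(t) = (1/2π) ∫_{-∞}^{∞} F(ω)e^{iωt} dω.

f(t) = 4 e^{- \frac{19 \left|{t}\right|}{3}} \cos{\left(3 \left|{t}\right| \right)}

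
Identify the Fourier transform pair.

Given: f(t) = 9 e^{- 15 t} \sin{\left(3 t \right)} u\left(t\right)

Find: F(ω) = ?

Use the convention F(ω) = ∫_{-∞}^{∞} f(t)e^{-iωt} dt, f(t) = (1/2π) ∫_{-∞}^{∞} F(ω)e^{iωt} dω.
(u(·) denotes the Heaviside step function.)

F(ω) = \frac{27}{\left(i \omega + 15\right)^{2} + 9}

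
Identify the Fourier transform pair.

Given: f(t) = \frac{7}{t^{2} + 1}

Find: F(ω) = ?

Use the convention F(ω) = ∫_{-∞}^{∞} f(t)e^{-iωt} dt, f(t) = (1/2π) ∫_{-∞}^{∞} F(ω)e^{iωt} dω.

F(ω) = 7 \pi e^{- \left|{\omega}\right|}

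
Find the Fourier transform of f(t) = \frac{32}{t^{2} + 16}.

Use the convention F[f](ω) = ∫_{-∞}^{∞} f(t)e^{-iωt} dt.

F(ω) = 8 \pi e^{- 4 \left|{\omega}\right|}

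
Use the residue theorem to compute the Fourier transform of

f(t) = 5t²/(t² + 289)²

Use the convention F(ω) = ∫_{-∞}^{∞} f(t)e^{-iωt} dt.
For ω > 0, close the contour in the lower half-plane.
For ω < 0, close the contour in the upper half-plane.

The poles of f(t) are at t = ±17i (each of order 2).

Let g(z) = f(z)e^{-iωz}; for large |z| the factor e^{-iωz} decays in the lower half-plane when ω > 0 and in the upper half-plane when ω < 0.

Case ω > 0 (lower half-plane, clockwise contour ⇒ F(ω) = -2πi·ΣRes):
  Res_{z = - 17 i} g(z) = \frac{5 i \left(1 - 17 \omega\right) e^{- 17 \omega}}{68} (pole of order 2)
  F(ω) = -2πi·ΣRes = \frac{5 \pi \left(1 - 17 \omega\right) e^{- 17 \omega}}{34}

Case ω < 0 (upper half-plane, counterclockwise contour ⇒ F(ω) = +2πi·ΣRes):
  Res_{z = 17 i} g(z) = \frac{5 i \left(- 17 \omega - 1\right) e^{17 \omega}}{68} (pole of order 2)
  F(ω) = 2πi·ΣRes = \frac{5 \pi \left(17 \omega + 1\right) e^{17 \omega}}{34}

Both cases combine into a single formula in |ω|:

F(ω) = \frac{5 \pi \left(1 - 17 \left|{\omega}\right|\right) e^{- 17 \left|{\omega}\right|}}{34}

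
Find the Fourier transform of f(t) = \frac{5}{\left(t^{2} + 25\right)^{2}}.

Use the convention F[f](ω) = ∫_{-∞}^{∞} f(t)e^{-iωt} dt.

F(ω) = \frac{\pi \left(5 \left|{\omega}\right| + 1\right) e^{- 5 \left|{\omega}\right|}}{50}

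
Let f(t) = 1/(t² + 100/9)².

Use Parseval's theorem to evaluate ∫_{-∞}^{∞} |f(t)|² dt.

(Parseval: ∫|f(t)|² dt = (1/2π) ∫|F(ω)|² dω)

∫|f(t)|² dt = \frac{2187 \pi}{32000000}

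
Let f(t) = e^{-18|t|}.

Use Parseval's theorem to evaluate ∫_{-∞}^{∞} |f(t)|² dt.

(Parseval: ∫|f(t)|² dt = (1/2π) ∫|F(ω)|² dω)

∫|f(t)|² dt = \frac{1}{18}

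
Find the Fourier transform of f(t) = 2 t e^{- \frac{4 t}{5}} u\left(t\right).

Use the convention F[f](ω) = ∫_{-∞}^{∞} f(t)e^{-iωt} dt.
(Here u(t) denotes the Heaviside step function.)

F(ω) = \frac{50}{\left(5 i \omega + 4\right)^{2}}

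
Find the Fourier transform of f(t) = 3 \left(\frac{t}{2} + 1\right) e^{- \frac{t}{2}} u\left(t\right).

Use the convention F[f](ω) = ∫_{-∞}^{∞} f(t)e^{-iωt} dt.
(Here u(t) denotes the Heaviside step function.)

F(ω) = \frac{12 \left(- i \omega - 1\right)}{4 \omega^{2} - 4 i \omega - 1}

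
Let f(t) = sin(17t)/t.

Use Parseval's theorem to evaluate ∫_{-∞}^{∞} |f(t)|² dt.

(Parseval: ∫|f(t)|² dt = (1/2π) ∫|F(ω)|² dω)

∫|f(t)|² dt = 17 \pi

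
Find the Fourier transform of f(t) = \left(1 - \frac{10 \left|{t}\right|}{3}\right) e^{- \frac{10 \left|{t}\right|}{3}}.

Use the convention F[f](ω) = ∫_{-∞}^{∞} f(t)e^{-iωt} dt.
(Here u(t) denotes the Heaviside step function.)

F(ω) = \frac{1080 \omega^{2}}{\left(9 \omega^{2} + 100\right)^{2}}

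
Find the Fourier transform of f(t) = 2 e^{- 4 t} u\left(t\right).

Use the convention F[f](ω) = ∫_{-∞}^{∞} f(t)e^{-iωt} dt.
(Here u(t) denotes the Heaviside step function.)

F(ω) = \frac{2}{i \omega + 4}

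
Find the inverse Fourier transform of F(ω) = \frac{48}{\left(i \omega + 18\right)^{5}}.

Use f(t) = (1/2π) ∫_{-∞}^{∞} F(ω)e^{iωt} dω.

f(t) = 2 t^{4} e^{- 18 t} u\left(t\right)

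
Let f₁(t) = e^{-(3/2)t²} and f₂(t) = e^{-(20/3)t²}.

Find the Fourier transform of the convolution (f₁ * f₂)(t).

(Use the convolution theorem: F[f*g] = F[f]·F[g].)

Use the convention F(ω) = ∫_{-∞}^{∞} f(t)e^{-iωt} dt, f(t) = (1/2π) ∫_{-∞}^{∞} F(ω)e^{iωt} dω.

F[f₁*f₂](ω) = \frac{\sqrt{10} \pi e^{- \frac{49 \omega^{2}}{240}}}{10}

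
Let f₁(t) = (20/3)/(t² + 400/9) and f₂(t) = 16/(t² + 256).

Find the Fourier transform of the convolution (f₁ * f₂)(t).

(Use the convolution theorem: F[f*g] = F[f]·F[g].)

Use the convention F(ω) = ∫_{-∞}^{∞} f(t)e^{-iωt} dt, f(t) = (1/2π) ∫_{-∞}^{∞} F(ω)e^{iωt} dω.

F[f₁*f₂](ω) = \pi^{2} e^{- \frac{68 \left|{\omega}\right|}{3}}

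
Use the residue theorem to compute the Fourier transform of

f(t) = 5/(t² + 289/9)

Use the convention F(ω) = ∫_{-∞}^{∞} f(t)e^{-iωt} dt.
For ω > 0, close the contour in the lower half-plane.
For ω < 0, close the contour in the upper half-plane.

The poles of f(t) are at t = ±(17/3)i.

Let g(z) = f(z)e^{-iωz}; for large |z| the factor e^{-iωz} decays in the lower half-plane when ω > 0 and in the upper half-plane when ω < 0.

Case ω > 0 (lower half-plane, clockwise contour ⇒ F(ω) = -2πi·ΣRes):
  Res_{z = - \frac{17 i}{3}} g(z) = \frac{15 i e^{- \frac{17 \omega}{3}}}{34}
  F(ω) = -2πi·ΣRes = \frac{15 \pi e^{- \frac{17 \omega}{3}}}{17}

Case ω < 0 (upper half-plane, counterclockwise contour ⇒ F(ω) = +2πi·ΣRes):
  Res_{z = \frac{17 i}{3}} g(z) = - \frac{15 i e^{\frac{17 \omega}{3}}}{34}
  F(ω) = 2πi·ΣRes = \frac{15 \pi e^{\frac{17 \omega}{3}}}{17}

Both cases combine into a single formula in |ω|:

F(ω) = \frac{15 \pi e^{- \frac{17 \left|{\omega}\right|}{3}}}{17}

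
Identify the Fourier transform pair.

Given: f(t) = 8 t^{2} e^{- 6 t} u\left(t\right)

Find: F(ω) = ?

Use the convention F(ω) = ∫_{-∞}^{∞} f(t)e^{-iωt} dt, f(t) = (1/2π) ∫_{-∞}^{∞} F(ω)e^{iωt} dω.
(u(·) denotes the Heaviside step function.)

F(ω) = \frac{16}{\left(i \omega + 6\right)^{3}}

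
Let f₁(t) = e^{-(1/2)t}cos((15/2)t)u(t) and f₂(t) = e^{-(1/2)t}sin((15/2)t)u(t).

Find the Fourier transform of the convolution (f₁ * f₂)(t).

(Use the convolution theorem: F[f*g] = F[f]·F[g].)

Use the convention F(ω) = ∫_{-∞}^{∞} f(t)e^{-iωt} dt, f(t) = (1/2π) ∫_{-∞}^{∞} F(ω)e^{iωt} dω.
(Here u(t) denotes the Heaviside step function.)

F[f₁*f₂](ω) = \frac{60 \left(2 i \omega + 1\right)}{\left(\left(2 i \omega + 1\right)^{2} + 225\right)^{2}}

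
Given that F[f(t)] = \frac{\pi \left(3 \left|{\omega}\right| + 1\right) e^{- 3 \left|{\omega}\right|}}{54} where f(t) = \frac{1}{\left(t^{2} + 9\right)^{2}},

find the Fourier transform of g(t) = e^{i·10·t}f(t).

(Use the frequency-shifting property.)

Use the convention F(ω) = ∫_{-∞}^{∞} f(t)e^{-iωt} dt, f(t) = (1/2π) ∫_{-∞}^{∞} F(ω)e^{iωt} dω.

F[g](ω) = \frac{\pi \left(3 \left|{\omega - 10}\right| + 1\right) e^{- 3 \left|{\omega - 10}\right|}}{54}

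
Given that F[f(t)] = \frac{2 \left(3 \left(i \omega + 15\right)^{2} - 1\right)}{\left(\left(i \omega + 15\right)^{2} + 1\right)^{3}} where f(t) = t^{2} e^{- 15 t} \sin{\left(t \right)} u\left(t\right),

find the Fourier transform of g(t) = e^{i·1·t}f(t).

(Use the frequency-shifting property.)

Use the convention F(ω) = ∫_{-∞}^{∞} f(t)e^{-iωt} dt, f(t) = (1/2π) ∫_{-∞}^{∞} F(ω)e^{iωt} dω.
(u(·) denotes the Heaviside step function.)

F[g](ω) = \frac{2 \left(3 \left(i \left(\omega - 1\right) + 15\right)^{2} - 1\right)}{\left(\left(i \left(\omega - 1\right) + 15\right)^{2} + 1\right)^{3}}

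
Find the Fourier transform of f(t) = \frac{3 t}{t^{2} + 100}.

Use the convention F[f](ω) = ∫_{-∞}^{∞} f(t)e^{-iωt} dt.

F(ω) = - 3 i \pi e^{- 10 \left|{\omega}\right|} \operatorname{sign}{\left(\omega \right)}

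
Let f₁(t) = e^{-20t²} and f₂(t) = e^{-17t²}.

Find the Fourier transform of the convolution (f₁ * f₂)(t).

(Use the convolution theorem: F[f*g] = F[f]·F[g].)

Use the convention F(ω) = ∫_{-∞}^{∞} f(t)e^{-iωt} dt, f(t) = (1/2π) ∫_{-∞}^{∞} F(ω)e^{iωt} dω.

F[f₁*f₂](ω) = \frac{\sqrt{85} \pi e^{- \frac{37 \omega^{2}}{1360}}}{170}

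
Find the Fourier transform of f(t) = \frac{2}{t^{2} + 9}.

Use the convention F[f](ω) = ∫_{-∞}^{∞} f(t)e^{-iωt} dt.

F(ω) = \frac{2 \pi e^{- 3 \left|{\omega}\right|}}{3}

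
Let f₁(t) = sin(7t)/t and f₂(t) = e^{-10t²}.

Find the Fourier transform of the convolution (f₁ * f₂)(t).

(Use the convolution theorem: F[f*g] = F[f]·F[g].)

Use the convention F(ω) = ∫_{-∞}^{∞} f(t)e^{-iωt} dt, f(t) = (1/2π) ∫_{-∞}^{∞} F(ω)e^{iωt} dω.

F[f₁*f₂](ω) = \begin{cases} \frac{\sqrt{10} \pi^{\frac{3}{2}} e^{- \frac{\omega^{2}}{40}}}{10} & \text{for}\: \omega > -7 \wedge \omega < 7 \\0 & \text{otherwise} \end{cases}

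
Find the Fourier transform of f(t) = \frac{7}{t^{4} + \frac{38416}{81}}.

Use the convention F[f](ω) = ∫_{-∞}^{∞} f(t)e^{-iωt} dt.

F(ω) = \frac{27 \pi e^{- \frac{7 \sqrt{2} \left|{\omega}\right|}{3}} \sin{\left(\frac{7 \sqrt{2} \left|{\omega}\right|}{3} + \frac{\pi}{4} \right)}}{392}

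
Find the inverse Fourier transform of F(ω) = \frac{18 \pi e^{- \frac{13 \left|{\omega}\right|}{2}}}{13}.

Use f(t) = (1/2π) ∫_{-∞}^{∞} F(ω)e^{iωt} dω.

f(t) = \frac{9}{t^{2} + \frac{169}{4}}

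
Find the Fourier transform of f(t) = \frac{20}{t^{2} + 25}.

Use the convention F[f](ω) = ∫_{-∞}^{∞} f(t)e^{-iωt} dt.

F(ω) = 4 \pi e^{- 5 \left|{\omega}\right|}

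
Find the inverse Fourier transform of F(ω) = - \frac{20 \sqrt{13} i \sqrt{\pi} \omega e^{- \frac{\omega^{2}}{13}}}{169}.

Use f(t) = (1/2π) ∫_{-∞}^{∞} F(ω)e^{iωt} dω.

f(t) = 5 t e^{- \frac{13 t^{2}}{4}}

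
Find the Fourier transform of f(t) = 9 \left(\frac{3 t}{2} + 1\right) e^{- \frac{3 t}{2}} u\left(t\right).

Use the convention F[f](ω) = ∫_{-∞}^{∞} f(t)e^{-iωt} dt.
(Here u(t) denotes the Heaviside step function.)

F(ω) = \frac{36 \left(- i \omega - 3\right)}{4 \omega^{2} - 12 i \omega - 9}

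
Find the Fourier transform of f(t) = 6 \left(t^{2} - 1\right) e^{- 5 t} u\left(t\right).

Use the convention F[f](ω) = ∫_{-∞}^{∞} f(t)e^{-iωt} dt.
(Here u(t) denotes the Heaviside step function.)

F(ω) = \frac{6 \left(2 i \omega - \left(i \omega + 5\right)^{3} + 10\right)}{\left(i \omega + 5\right)^{4}}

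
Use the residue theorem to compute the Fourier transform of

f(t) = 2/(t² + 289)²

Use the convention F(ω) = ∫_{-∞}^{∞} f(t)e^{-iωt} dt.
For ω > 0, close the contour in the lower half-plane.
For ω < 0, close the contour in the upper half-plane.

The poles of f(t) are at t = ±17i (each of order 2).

Let g(z) = f(z)e^{-iωz}; for large |z| the factor e^{-iωz} decays in the lower half-plane when ω > 0 and in the upper half-plane when ω < 0.

Case ω > 0 (lower half-plane, clockwise contour ⇒ F(ω) = -2πi·ΣRes):
  Res_{z = - 17 i} g(z) = \frac{i \left(17 \omega + 1\right) e^{- 17 \omega}}{9826} (pole of order 2)
  F(ω) = -2πi·ΣRes = \frac{\pi \left(17 \omega + 1\right) e^{- 17 \omega}}{4913}

Case ω < 0 (upper half-plane, counterclockwise contour ⇒ F(ω) = +2πi·ΣRes):
  Res_{z = 17 i} g(z) = \frac{i \left(17 \omega - 1\right) e^{17 \omega}}{9826} (pole of order 2)
  F(ω) = 2πi·ΣRes = \frac{\pi \left(1 - 17 \omega\right) e^{17 \omega}}{4913}

Both cases combine into a single formula in |ω|:

F(ω) = \frac{\pi \left(17 \left|{\omega}\right| + 1\right) e^{- 17 \left|{\omega}\right|}}{4913}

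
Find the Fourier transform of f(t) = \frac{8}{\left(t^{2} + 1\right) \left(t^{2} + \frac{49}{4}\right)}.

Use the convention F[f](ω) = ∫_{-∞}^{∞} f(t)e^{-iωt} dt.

F(ω) = \frac{32 \pi e^{- \left|{\omega}\right|}}{45} - \frac{64 \pi e^{- \frac{7 \left|{\omega}\right|}{2}}}{315}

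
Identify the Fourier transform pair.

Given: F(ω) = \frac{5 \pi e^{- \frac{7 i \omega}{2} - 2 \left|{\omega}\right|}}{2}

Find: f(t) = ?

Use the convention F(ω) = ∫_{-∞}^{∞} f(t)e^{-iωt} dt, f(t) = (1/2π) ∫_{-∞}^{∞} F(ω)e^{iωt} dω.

f(t) = \frac{5}{\left(t - \frac{7}{2}\right)^{2} + 4}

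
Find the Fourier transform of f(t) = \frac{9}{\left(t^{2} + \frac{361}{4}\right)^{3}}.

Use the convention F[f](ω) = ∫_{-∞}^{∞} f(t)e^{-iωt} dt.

F(ω) = \frac{9 \pi \left(361 \omega^{2} + 114 \left|{\omega}\right| + 12\right) e^{- \frac{19 \left|{\omega}\right|}{2}}}{2476099}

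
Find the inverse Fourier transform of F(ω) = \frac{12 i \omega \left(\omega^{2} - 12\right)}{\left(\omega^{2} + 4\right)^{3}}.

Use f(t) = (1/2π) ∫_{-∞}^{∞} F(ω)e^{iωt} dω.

f(t) = 3 t e^{- 2 \left|{t}\right|} \left|{t}\right|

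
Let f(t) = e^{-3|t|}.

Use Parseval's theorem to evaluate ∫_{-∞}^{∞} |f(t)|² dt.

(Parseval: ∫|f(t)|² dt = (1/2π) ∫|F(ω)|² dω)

∫|f(t)|² dt = \frac{1}{3}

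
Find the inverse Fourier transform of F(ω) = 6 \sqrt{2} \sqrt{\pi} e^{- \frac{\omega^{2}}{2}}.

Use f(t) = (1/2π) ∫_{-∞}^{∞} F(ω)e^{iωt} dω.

f(t) = 6 e^{- \frac{t^{2}}{2}}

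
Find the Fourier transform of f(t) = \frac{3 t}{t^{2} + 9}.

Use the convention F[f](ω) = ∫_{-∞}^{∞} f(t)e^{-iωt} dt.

F(ω) = - 3 i \pi e^{- 3 \left|{\omega}\right|} \operatorname{sign}{\left(\omega \right)}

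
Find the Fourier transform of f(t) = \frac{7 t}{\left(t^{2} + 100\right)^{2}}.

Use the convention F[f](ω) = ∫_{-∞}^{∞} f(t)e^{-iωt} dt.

F(ω) = - \frac{7 i \pi \omega e^{- 10 \left|{\omega}\right|}}{20}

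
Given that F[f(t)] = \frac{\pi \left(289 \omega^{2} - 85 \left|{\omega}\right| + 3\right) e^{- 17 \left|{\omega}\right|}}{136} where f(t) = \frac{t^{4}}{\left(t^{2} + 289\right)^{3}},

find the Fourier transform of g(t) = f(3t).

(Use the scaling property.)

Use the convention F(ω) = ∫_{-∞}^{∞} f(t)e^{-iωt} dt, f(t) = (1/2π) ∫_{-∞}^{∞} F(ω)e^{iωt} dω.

F[g](ω) = \frac{\pi \left(289 \omega^{2} - 255 \left|{\omega}\right| + 27\right) e^{- \frac{17 \left|{\omega}\right|}{3}}}{3672}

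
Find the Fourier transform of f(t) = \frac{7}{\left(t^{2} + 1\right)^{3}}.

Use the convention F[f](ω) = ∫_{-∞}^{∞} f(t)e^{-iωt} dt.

F(ω) = \frac{7 \pi \left(\omega^{2} + 3 \left|{\omega}\right| + 3\right) e^{- \left|{\omega}\right|}}{8}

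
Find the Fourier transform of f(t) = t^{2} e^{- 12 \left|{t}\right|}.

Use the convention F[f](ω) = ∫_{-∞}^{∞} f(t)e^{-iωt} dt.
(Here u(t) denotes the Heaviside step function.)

F(ω) = \frac{144 \left(48 - \omega^{2}\right)}{\left(\omega^{2} + 144\right)^{3}}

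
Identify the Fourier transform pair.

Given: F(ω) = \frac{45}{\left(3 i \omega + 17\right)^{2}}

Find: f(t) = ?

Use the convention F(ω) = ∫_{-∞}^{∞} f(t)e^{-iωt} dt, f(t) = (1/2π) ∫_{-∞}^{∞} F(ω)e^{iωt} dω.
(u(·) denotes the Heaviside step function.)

f(t) = 5 t e^{- \frac{17 t}{3}} u\left(t\right)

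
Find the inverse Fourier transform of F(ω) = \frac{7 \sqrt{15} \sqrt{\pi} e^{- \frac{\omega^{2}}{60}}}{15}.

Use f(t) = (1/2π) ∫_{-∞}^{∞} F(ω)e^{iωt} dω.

f(t) = 7 e^{- 15 t^{2}}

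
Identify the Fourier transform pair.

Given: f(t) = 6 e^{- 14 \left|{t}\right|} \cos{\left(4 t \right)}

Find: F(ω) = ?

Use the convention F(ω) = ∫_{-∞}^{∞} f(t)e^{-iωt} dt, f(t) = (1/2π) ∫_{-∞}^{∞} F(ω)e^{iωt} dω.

F(ω) = \frac{168 \left(\omega^{2} + 212\right)}{\omega^{4} + 360 \omega^{2} + 44944}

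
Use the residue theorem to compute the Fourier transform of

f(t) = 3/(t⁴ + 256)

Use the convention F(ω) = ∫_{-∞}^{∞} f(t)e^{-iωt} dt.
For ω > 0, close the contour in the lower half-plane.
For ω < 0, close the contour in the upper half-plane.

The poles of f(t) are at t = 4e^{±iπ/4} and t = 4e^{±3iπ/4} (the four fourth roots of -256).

Let g(z) = f(z)e^{-iωz}; for large |z| the factor e^{-iωz} decays in the lower half-plane when ω > 0 and in the upper half-plane when ω < 0.

Case ω > 0 (lower half-plane, clockwise contour ⇒ F(ω) = -2πi·ΣRes):
  Res_{z = - 2 \sqrt{2} - 2 \sqrt{2} i} g(z) = \frac{3 \sqrt{2} i \left(1 - i\right) e^{2 \sqrt{2} \omega \left(-1 + i\right)}}{512}
  Res_{z = 2 \sqrt{2} - 2 \sqrt{2} i} g(z) = \frac{3 \sqrt{2} i \left(1 + i\right) e^{- 2 \sqrt{2} \omega \left(1 + i\right)}}{512}
  F(ω) = -2πi·ΣRes = \frac{3 \sqrt{2} \pi \left(1 - i\right) \left(e^{4 \sqrt{2} i \omega} + i\right) e^{- 2 \sqrt{2} \omega \left(1 + i\right)}}{256} = \frac{3 \pi e^{- 2 \sqrt{2} \omega} \sin{\left(2 \sqrt{2} \omega + \frac{\pi}{4} \right)}}{64}

Case ω < 0 (upper half-plane, counterclockwise contour ⇒ F(ω) = +2πi·ΣRes):
  Res_{z = 2 \sqrt{2} + 2 \sqrt{2} i} g(z) = \frac{3 \sqrt{2} i \left(-1 + i\right) e^{2 \sqrt{2} \omega \left(1 - i\right)}}{512}
  Res_{z = - 2 \sqrt{2} + 2 \sqrt{2} i} g(z) = \frac{3 \sqrt{2} \left(1 - i\right) e^{2 \sqrt{2} \omega \left(1 + i\right)}}{512}
  F(ω) = 2πi·ΣRes = - \frac{3 \sqrt{2} i \pi \left(i \left(1 - i\right) e^{2 \sqrt{2} \omega \left(1 - i\right)} - \left(1 - i\right) e^{2 \sqrt{2} \omega \left(1 + i\right)}\right)}{256} = \frac{3 \pi e^{2 \sqrt{2} \omega} \cos{\left(2 \sqrt{2} \omega + \frac{\pi}{4} \right)}}{64}

Both cases combine into a single formula in |ω|:

F(ω) = \frac{3 \pi e^{- 2 \sqrt{2} \left|{\omega}\right|} \sin{\left(2 \sqrt{2} \left|{\omega}\right| + \frac{\pi}{4} \right)}}{64}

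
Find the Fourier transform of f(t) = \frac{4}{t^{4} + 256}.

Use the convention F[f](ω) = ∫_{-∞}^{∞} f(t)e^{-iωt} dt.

F(ω) = \frac{\pi e^{- 2 \sqrt{2} \left|{\omega}\right|} \sin{\left(2 \sqrt{2} \left|{\omega}\right| + \frac{\pi}{4} \right)}}{16}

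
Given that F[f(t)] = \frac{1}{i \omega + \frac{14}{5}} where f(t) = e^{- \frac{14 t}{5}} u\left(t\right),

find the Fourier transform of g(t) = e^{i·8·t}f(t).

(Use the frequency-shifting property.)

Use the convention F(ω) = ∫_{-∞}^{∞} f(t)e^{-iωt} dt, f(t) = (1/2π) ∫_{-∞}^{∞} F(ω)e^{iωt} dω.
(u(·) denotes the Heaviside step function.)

F[g](ω) = \frac{5}{5 i \left(\omega - 8\right) + 14}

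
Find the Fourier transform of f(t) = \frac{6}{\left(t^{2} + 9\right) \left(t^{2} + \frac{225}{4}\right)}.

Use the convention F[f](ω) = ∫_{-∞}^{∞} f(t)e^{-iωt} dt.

F(ω) = \frac{8 \pi e^{- 3 \left|{\omega}\right|}}{189} - \frac{16 \pi e^{- \frac{15 \left|{\omega}\right|}{2}}}{945}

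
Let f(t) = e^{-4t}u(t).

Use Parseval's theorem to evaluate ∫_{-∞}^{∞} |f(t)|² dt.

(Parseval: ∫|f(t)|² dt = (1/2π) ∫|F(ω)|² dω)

∫|f(t)|² dt = \frac{1}{8}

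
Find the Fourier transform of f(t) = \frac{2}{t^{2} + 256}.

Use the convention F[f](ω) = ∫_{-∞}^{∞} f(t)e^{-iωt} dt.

F(ω) = \frac{\pi e^{- 16 \left|{\omega}\right|}}{8}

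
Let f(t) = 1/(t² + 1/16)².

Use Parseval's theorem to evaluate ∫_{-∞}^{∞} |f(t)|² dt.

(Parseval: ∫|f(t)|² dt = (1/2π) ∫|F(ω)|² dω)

∫|f(t)|² dt = 5120 \pi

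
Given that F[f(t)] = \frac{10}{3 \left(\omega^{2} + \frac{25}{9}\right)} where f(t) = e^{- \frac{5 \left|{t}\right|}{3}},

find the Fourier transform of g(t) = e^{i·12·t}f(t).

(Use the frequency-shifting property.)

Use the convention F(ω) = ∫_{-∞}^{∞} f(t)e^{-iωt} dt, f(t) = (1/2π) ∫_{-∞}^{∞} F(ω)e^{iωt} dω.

F[g](ω) = \frac{30}{9 \left(\omega - 12\right)^{2} + 25}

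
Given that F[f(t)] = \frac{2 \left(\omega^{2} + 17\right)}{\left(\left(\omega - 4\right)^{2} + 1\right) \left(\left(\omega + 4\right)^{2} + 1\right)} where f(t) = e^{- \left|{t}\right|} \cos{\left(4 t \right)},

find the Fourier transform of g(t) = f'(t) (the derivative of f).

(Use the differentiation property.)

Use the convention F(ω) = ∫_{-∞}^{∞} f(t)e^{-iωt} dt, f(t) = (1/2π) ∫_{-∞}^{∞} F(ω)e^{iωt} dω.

F[g](ω) = \frac{2 i \omega \left(\omega^{2} + 17\right)}{\omega^{4} - 30 \omega^{2} + 289}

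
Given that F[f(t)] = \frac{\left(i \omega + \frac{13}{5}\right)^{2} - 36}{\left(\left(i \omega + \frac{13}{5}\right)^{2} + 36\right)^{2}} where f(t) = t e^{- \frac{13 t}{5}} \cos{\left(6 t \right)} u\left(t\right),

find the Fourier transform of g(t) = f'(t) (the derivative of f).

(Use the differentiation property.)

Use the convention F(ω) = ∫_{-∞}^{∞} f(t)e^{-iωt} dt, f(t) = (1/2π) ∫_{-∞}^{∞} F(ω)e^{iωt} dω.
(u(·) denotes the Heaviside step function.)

F[g](ω) = \frac{25 i \omega \left(\left(5 i \omega + 13\right)^{2} - 900\right)}{\left(\left(5 i \omega + 13\right)^{2} + 900\right)^{2}}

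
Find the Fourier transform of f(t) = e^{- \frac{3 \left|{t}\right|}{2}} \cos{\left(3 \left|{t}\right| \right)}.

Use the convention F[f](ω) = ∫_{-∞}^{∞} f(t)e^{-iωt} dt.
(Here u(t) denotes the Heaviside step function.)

F(ω) = \frac{12 \left(4 \omega^{2} + 45\right)}{16 \omega^{4} - 216 \omega^{2} + 2025}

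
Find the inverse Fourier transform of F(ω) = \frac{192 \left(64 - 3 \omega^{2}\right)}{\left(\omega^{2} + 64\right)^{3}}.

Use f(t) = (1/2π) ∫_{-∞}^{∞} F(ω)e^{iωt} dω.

f(t) = 6 t^{2} e^{- 8 \left|{t}\right|}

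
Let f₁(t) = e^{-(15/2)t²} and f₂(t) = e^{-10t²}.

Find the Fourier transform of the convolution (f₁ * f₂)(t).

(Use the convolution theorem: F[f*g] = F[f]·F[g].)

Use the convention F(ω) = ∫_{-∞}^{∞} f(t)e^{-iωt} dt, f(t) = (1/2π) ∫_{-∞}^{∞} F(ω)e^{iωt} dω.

F[f₁*f₂](ω) = \frac{\sqrt{3} \pi e^{- \frac{7 \omega^{2}}{120}}}{15}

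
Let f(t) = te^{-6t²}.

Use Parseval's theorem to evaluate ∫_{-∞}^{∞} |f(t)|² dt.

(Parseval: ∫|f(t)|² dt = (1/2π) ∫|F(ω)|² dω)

∫|f(t)|² dt = \frac{\sqrt{3} \sqrt{\pi}}{144}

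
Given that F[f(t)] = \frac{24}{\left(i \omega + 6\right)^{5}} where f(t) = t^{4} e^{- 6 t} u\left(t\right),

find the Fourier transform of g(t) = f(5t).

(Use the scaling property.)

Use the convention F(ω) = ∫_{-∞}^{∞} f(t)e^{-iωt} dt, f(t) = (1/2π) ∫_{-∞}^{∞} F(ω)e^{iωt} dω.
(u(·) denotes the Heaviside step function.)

F[g](ω) = \frac{15000}{\left(i \omega + 30\right)^{5}}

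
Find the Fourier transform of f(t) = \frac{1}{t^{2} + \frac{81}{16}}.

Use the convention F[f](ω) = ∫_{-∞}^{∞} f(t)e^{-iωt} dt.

F(ω) = \frac{4 \pi e^{- \frac{9 \left|{\omega}\right|}{4}}}{9}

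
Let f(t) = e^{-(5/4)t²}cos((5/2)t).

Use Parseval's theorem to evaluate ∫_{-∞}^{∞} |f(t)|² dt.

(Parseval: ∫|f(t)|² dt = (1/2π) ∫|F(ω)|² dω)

∫|f(t)|² dt = \frac{\sqrt{10} \sqrt{\pi} \left(1 + e^{\frac{5}{2}}\right)}{10 e^{\frac{5}{2}}}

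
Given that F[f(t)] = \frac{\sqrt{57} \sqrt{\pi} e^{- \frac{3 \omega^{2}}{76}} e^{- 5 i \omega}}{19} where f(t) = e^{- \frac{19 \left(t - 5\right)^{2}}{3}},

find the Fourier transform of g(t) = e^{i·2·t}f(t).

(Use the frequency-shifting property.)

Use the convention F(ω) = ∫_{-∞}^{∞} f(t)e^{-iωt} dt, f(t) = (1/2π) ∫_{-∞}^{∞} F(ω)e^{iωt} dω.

F[g](ω) = \frac{\sqrt{57} \sqrt{\pi} e^{- \frac{\left(\omega - 2\right) \left(3 \omega - 6 + 380 i\right)}{76}}}{19}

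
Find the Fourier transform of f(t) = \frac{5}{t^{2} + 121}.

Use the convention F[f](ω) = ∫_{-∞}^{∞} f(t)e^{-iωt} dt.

F(ω) = \frac{5 \pi e^{- 11 \left|{\omega}\right|}}{11}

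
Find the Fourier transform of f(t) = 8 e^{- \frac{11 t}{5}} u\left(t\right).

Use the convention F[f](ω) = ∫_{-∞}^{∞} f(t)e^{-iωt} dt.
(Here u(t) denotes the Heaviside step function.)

F(ω) = \frac{40}{5 i \omega + 11}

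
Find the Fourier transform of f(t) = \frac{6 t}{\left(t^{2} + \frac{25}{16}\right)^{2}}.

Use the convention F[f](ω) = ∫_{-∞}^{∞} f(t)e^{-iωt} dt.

F(ω) = - \frac{12 i \pi \omega e^{- \frac{5 \left|{\omega}\right|}{4}}}{5}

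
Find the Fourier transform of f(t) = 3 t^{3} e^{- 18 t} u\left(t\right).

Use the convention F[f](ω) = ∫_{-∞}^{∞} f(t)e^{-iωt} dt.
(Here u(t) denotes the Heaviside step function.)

F(ω) = \frac{18}{\left(i \omega + 18\right)^{4}}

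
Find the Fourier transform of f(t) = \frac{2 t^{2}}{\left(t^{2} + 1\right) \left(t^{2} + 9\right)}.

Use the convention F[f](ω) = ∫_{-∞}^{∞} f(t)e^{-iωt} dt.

F(ω) = \frac{\pi \left(3 - e^{2 \left|{\omega}\right|}\right) e^{- 3 \left|{\omega}\right|}}{4}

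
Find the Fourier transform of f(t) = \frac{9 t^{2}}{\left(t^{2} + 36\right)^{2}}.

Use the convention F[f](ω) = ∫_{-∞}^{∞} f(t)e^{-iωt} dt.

F(ω) = \frac{3 \pi \left(1 - 6 \left|{\omega}\right|\right) e^{- 6 \left|{\omega}\right|}}{4}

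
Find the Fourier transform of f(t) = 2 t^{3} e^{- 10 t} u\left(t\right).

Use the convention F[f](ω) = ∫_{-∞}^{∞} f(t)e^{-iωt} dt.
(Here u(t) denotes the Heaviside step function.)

F(ω) = \frac{12}{\left(i \omega + 10\right)^{4}}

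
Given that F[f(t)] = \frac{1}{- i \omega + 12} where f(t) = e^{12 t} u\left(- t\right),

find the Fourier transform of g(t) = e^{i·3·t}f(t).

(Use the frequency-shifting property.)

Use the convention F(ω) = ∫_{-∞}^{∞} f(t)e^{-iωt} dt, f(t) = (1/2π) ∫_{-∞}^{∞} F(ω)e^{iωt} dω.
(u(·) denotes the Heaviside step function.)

F[g](ω) = \frac{i}{\omega - 3 + 12 i}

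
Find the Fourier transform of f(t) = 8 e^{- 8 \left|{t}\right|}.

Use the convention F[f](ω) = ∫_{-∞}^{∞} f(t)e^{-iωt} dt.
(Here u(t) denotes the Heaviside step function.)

F(ω) = \frac{128}{\omega^{2} + 64}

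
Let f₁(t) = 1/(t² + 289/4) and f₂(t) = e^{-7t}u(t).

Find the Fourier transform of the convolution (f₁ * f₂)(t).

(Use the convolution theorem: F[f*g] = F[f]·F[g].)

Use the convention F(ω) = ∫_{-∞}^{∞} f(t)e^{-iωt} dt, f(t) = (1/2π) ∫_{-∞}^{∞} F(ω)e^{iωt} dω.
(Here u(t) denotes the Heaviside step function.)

F[f₁*f₂](ω) = \frac{2 \pi e^{- \frac{17 \left|{\omega}\right|}{2}}}{17 \left(i \omega + 7\right)}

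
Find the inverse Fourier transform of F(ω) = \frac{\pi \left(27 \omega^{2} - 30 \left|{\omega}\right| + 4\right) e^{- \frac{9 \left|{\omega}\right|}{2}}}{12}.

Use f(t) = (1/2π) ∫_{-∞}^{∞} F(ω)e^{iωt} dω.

f(t) = \frac{4 t^{4}}{\left(t^{2} + \frac{81}{4}\right)^{3}}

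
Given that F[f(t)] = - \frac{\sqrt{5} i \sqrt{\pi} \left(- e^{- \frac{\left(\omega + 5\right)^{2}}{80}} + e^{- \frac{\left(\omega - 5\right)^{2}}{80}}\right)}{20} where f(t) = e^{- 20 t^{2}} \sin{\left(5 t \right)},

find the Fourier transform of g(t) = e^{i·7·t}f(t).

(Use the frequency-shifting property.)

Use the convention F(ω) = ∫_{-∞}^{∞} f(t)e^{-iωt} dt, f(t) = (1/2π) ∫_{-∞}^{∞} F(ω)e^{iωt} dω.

F[g](ω) = \frac{\sqrt{5} i \sqrt{\pi} e^{- \frac{\left(\omega - 2\right)^{2}}{80}}}{20} - \frac{\sqrt{5} i \sqrt{\pi} e^{- \frac{\left(\omega - 12\right)^{2}}{80}}}{20}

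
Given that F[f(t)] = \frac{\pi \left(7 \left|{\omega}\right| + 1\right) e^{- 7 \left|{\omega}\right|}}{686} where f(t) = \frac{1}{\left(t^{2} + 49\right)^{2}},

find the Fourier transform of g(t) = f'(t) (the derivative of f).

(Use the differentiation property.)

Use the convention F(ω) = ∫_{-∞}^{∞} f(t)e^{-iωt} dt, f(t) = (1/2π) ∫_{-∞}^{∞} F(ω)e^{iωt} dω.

F[g](ω) = \frac{i \pi \omega \left(7 \left|{\omega}\right| + 1\right) e^{- 7 \left|{\omega}\right|}}{686}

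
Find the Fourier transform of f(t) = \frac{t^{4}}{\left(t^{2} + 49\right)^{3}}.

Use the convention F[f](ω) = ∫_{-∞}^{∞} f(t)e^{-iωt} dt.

F(ω) = \frac{\pi \left(49 \omega^{2} - 35 \left|{\omega}\right| + 3\right) e^{- 7 \left|{\omega}\right|}}{56}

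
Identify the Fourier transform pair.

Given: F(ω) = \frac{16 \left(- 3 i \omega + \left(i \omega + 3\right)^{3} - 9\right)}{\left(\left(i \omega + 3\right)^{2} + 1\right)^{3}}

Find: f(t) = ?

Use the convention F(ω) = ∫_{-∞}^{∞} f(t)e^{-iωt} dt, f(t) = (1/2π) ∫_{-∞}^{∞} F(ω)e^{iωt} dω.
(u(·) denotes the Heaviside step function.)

f(t) = 8 t^{2} e^{- 3 t} \cos{\left(t \right)} u\left(t\right)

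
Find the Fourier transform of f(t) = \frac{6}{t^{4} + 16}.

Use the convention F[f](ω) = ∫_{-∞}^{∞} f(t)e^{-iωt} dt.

F(ω) = \frac{3 \pi e^{- \sqrt{2} \left|{\omega}\right|} \sin{\left(\sqrt{2} \left|{\omega}\right| + \frac{\pi}{4} \right)}}{4}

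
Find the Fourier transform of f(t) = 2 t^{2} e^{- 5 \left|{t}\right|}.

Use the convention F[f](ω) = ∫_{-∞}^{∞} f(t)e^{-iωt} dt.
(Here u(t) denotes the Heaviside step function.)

F(ω) = \frac{40 \left(25 - 3 \omega^{2}\right)}{\left(\omega^{2} + 25\right)^{3}}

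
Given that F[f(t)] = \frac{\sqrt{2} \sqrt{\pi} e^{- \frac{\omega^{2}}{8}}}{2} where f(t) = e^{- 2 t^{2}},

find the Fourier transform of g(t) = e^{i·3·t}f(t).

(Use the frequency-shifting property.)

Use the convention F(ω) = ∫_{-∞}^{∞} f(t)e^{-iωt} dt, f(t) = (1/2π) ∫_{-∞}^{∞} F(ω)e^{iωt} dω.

F[g](ω) = \frac{\sqrt{2} \sqrt{\pi} e^{- \frac{\left(\omega - 3\right)^{2}}{8}}}{2}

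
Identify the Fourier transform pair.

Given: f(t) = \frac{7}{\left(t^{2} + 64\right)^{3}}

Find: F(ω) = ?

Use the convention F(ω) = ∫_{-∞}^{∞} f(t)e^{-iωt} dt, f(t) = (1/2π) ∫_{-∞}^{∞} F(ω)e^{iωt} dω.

F(ω) = \frac{7 \pi \left(64 \omega^{2} + 24 \left|{\omega}\right| + 3\right) e^{- 8 \left|{\omega}\right|}}{262144}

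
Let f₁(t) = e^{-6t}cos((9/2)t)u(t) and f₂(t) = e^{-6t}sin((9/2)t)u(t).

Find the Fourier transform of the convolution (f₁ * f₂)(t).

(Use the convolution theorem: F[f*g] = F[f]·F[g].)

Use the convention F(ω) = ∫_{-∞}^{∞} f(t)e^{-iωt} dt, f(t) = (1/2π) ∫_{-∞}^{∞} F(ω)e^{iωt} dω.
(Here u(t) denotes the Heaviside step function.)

F[f₁*f₂](ω) = \frac{72 \left(i \omega + 6\right)}{\left(4 \left(i \omega + 6\right)^{2} + 81\right)^{2}}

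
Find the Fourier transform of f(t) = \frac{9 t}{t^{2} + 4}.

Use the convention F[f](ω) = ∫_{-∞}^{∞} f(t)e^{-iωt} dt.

F(ω) = - 9 i \pi e^{- 2 \left|{\omega}\right|} \operatorname{sign}{\left(\omega \right)}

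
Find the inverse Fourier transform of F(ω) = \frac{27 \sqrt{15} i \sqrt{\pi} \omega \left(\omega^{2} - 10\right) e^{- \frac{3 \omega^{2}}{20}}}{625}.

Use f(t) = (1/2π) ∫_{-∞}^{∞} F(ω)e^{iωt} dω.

f(t) = 8 t^{3} e^{- \frac{5 t^{2}}{3}}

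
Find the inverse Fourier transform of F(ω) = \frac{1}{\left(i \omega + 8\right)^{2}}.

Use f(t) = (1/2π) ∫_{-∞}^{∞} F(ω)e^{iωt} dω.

f(t) = t e^{- 8 t} u\left(t\right)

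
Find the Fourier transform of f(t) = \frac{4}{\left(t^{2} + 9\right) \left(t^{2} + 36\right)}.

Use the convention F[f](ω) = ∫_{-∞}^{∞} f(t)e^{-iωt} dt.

F(ω) = \frac{2 \pi \left(2 e^{3 \left|{\omega}\right|} - 1\right) e^{- 6 \left|{\omega}\right|}}{81}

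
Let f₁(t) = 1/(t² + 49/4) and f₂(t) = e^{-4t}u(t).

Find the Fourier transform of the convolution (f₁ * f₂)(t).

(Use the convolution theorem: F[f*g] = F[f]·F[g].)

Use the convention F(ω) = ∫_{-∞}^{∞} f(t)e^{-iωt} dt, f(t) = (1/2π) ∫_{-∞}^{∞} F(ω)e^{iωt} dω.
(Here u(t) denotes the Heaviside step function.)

F[f₁*f₂](ω) = \frac{2 \pi e^{- \frac{7 \left|{\omega}\right|}{2}}}{7 \left(i \omega + 4\right)}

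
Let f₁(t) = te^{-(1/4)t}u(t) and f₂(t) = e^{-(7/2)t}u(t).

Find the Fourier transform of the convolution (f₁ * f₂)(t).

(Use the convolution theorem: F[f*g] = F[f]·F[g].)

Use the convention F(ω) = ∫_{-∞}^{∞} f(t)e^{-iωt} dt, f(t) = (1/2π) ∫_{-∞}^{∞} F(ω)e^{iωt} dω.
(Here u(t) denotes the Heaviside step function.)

F[f₁*f₂](ω) = \frac{32}{\left(2 i \omega + 7\right) \left(4 i \omega + 1\right)^{2}}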